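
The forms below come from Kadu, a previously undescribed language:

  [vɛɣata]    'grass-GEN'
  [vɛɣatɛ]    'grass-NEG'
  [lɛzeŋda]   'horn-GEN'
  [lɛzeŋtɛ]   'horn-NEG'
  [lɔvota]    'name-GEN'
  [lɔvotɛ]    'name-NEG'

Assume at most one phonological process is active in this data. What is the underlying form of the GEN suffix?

The GEN morpheme has two allomorphs, [-da] and [-ta].
By contrast the NEG suffix keeps its initial [t] throughout — that segment must be underlying.
The GEN suffix is therefore /-da/ underlyingly, with post-vocalic devoicing: voiced stops become voiceless after a vowel.

/-da/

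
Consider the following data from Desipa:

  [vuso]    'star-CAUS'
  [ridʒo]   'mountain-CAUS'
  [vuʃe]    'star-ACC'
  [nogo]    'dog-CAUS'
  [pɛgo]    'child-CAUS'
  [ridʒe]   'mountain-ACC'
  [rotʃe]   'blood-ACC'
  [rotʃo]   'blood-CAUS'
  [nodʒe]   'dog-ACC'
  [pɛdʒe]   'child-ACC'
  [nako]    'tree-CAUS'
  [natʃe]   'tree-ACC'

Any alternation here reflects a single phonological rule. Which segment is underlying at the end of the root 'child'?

/g/

The stem for 'child' ends in [g] in [pɛgo] but [dʒ] in [pɛdʒe].
Compare 'mountain', with invariant [dʒ] in [ridʒo] and [ridʒe]: an analysis with underlying /dʒ/ and a rule producing [g] before the CAUS suffix would wrongly predict alternation here too.
Therefore /g/ is basic and [dʒ] is derived by palatalization before a front vowel (/k/, /g/ and /s/ become palato-alveolar [tʃ], [dʒ] and [ʃ] before a front vowel).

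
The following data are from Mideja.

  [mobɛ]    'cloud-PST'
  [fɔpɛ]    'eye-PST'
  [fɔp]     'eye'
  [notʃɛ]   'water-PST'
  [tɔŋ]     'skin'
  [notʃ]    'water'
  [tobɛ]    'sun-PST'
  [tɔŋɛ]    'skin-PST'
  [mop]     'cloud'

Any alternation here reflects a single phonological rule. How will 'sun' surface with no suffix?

The stem for 'cloud' ends in [p] in [mop] but [b] in [mobɛ].
If /p/ were underlying and a rule turned it into [b] before the PST suffix, 'eye' would also alternate; but it has [p] in both [fɔp] and [fɔpɛ].
Therefore /b/ is basic and [p] is derived by word-final obstruent devoicing (voiced obstruents become voiceless word-finally).
From [tobɛ] the stem 'sun' is /tob/; word-finally this yields [top].

[top]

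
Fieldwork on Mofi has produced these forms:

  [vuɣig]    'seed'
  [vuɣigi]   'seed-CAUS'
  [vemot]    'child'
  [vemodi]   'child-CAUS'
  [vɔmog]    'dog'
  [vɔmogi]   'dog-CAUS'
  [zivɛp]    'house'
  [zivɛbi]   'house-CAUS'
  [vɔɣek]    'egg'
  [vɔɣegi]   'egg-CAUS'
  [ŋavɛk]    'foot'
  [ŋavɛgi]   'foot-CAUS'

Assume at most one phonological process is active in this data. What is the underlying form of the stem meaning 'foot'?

/ŋavɛk/

The root 'foot' surfaces as [ŋavɛk] and [ŋavɛgi], with a stem-final [k] ~ [g] alternation.
The stem 'dog' ([vɔmog], [vɔmogi]) shows [g] unchanged in both environments, so [g] cannot be basic with [k] derived in isolation.
So /k/ is underlying, and a rule of intervocalic voicing — voiceless stops become voiced between vowels — gives [g].
The underlying form of 'foot' is therefore /ŋavɛk/.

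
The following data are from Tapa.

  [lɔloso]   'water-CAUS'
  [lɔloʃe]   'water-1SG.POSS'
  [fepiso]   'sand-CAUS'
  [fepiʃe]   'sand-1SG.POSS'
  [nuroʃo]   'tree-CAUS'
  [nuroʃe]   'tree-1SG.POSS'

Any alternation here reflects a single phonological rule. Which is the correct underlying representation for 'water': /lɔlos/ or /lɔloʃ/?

The stem for 'water' ends in [s] in [lɔloso] but [ʃ] in [lɔloʃe].
If /ʃ/ were underlying and a rule turned it into [s] before the CAUS suffix, 'tree' would also alternate; but it has [ʃ] in both [nuroʃo] and [nuroʃe].
The alternation reflects palatalization before a front vowel: /s/ becomes palato-alveolar [ʃ] before a front vowel. /s/ is underlying.

/lɔlos/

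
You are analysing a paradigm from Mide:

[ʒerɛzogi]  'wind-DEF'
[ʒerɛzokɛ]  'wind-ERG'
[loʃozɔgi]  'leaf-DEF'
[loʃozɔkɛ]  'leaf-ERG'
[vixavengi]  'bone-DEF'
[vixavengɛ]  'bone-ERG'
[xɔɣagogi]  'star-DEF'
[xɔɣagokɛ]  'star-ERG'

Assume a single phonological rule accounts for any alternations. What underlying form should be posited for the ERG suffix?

The ERG morpheme has two allomorphs, [-gɛ] and [-kɛ].
By contrast the DEF suffix keeps its initial [g] throughout — that segment must be underlying.
The ERG suffix is therefore /-kɛ/ underlyingly, with post-nasal voicing: voiceless stops become voiced after a nasal.

/-kɛ/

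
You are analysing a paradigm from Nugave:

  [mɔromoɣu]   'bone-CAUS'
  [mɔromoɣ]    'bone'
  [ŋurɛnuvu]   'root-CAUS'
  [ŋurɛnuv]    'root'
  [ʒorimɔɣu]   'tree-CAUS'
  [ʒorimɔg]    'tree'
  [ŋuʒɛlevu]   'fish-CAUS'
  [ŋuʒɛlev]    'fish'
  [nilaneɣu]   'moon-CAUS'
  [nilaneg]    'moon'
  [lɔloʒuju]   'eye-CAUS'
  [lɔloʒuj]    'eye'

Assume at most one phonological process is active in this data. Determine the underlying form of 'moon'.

'moon' shows [ɣ] ~ [g] at the end of the stem ([nilaneɣu] vs [nilaneg]).
But 'bone' keeps [ɣ] in both environments ([mɔromoɣu], [mɔromoɣ]), so there is no rule changing /ɣ/ to [g] in isolation.
So /g/ is underlying, and a rule of intervocalic spirantization — voiced stops become fricatives between vowels — gives [ɣ].

/nilaneg/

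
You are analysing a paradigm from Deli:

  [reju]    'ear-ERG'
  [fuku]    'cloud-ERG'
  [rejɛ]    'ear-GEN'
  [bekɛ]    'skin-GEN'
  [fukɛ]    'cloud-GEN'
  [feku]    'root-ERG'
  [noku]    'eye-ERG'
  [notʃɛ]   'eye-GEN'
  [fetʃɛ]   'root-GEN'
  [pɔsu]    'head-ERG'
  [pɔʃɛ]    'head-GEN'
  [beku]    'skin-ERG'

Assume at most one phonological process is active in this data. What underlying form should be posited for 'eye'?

/notʃ/

In [notʃɛ] and [noku] the final segment of 'eye' alternates: [tʃ] ~ [k].
But 'cloud' keeps [k] in both environments ([fukɛ], [fuku]), so there is no rule changing /k/ to [tʃ] before the GEN suffix.
So /tʃ/ is underlying, and a rule of depalatalization — palato-alveolar /tʃ/ and /ʃ/ become [k] and [s] when no front vowel follows — gives [k].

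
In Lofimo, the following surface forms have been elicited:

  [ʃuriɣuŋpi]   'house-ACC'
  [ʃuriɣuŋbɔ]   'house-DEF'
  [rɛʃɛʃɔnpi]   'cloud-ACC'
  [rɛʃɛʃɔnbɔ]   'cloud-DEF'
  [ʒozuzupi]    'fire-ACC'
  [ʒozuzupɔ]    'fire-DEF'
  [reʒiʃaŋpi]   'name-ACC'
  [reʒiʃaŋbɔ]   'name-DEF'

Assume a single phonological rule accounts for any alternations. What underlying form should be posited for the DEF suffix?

/-bɔ/

The DEF morpheme has two allomorphs, [-bɔ] and [-pɔ].
By contrast the ACC suffix keeps its initial [p] throughout — that segment must be underlying.
The DEF suffix is therefore /-bɔ/ underlyingly, with post-vocalic devoicing: voiced stops become voiceless after a vowel.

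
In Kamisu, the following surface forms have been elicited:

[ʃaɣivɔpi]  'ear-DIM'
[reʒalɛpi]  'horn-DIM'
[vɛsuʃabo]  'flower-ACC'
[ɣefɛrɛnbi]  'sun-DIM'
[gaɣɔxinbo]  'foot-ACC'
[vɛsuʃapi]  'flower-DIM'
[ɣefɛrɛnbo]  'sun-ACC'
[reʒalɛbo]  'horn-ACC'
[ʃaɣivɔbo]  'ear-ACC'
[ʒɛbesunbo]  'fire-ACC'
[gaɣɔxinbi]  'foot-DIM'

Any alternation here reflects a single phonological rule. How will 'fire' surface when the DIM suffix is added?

[ʒɛbesunbi]

The DIM morpheme has two allomorphs, [-bi] and [-pi].
By contrast the ACC suffix keeps its initial [b] throughout — that segment must be underlying.
So the underlying form is /-pi/, and voiceless stops become voiced after a nasal.
After 'fire', which ends in a nasal, the suffix surfaces as [-bi], giving [ʒɛbesunbi].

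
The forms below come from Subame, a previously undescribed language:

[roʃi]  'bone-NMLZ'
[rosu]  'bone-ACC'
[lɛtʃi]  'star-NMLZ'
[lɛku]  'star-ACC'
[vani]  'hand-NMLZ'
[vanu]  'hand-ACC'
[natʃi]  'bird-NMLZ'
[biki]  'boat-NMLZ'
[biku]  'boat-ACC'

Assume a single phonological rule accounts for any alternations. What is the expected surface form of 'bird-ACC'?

The stem for 'star' ends in [tʃ] in [lɛtʃi] but [k] in [lɛku].
But 'boat' keeps [k] in both environments ([biki], [biku]), so there is no rule changing /k/ to [tʃ] before the NMLZ suffix.
Therefore /tʃ/ is basic and [k] is derived by depalatalization (palato-alveolar /tʃ/ and /ʃ/ become [k] and [s] when no front vowel follows).
The one attested form of 'bird', [natʃi], shows underlying /natʃ/. Applying the same rule when no front vowel follows gives [naku].

[naku]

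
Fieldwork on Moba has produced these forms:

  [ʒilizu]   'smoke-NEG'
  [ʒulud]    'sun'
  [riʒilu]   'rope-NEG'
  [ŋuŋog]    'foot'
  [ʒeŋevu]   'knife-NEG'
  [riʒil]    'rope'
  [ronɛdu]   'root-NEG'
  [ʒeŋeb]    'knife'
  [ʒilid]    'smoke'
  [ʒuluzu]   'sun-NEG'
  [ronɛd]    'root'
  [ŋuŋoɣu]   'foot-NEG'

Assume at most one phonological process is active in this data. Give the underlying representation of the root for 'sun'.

/ʒuluz/

In [ʒuluzu] and [ʒulud] the final segment of 'sun' alternates: [z] ~ [d].
The stem 'root' ([ronɛdu], [ronɛd]) shows [d] unchanged in both environments, so [d] cannot be basic with [z] derived before the NEG suffix.
So /z/ is underlying, and a rule of word-final hardening — voiced fricatives become stops word-finally — gives [d].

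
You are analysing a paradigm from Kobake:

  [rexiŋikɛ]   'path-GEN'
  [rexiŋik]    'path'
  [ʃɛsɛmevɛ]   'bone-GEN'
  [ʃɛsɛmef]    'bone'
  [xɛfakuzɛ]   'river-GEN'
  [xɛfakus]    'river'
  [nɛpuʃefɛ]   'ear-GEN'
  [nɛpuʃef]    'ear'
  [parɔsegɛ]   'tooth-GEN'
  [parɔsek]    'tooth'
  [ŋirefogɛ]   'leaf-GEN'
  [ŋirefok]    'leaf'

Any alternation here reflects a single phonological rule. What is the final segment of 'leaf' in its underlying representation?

/g/

The root 'leaf' surfaces as [ŋirefogɛ] and [ŋirefok], with a stem-final [g] ~ [k] alternation.
But 'path' keeps [k] in both environments ([rexiŋikɛ], [rexiŋik]), so there is no rule changing /k/ to [g] before the GEN suffix.
The underlying segment must be /g/; voiced obstruents become voiceless word-finally, yielding [k] there.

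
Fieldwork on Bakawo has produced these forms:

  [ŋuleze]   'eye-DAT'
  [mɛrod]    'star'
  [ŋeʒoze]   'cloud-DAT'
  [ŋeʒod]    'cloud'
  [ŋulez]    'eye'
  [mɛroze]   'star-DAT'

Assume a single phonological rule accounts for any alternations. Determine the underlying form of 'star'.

/mɛrod/

The stem for 'star' ends in [z] in [mɛroze] but [d] in [mɛrod].
Compare 'eye', with invariant [z] in [ŋuleze] and [ŋulez]: an analysis with underlying /z/ and a rule producing [d] in isolation would wrongly predict alternation here too.
So /d/ is underlying, and a rule of intervocalic spirantization — voiced stops become fricatives between vowels — gives [z].
So 'star' = /mɛrod/.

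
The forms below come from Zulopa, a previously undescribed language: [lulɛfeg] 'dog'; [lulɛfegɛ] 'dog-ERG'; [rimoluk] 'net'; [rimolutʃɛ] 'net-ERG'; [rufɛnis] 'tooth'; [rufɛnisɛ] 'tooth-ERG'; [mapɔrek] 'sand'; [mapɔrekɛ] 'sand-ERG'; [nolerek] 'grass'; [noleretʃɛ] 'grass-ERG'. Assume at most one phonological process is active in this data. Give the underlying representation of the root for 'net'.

The root 'net' surfaces as [rimoluk] and [rimolutʃɛ], with a stem-final [k] ~ [tʃ] alternation.
If /k/ were underlying and a rule turned it into [tʃ] before the ERG suffix, 'sand' would also alternate; but it has [k] in both [mapɔrek] and [mapɔrekɛ].
The alternation reflects depalatalization: palato-alveolar /tʃ/ becomes [k] when no front vowel follows. /tʃ/ is underlying.
The underlying form of 'net' is therefore /rimolutʃ/.

/rimolutʃ/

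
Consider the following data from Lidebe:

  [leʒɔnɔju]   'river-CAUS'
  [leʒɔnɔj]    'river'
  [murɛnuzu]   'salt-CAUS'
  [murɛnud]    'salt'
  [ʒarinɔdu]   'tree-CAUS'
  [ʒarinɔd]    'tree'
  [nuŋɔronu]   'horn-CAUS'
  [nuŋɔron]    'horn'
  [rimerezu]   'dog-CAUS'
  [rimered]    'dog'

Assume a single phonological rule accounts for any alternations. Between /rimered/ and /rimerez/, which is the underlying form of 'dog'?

/rimerez/

The root 'dog' surfaces as [rimerezu] and [rimered], with a stem-final [z] ~ [d] alternation.
The stem 'tree' ([ʒarinɔdu], [ʒarinɔd]) shows [d] unchanged in both environments, so [d] cannot be basic with [z] derived before the CAUS suffix.
The alternation reflects word-final hardening: voiced fricatives become stops word-finally. /z/ is underlying.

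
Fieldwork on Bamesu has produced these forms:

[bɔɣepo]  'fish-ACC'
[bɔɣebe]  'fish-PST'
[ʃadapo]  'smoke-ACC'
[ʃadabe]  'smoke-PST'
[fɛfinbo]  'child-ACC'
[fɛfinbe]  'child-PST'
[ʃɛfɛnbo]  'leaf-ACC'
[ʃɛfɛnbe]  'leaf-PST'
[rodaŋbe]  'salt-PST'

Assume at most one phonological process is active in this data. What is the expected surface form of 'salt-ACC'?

The ACC suffix surfaces as [-bo] and [-po], depending on the final segment of the stem.
The PST suffix, which begins with [b], is invariant after every stem; so [b] is not altered by any rule here.
So the underlying form is /-po/, and voiceless stops become voiced after a nasal.
After 'salt', which ends in a nasal, the suffix surfaces as [-bo], giving [rodaŋbo].

[rodaŋbo]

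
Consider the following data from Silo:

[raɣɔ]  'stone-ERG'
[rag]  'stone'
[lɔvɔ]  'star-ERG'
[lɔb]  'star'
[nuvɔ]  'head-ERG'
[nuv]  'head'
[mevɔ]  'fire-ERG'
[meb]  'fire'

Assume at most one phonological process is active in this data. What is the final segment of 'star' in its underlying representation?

/b/

The stem for 'star' ends in [v] in [lɔvɔ] but [b] in [lɔb].
If /v/ were underlying and a rule turned it into [b] in isolation, 'head' would also alternate; but it has [v] in both [nuvɔ] and [nuv].
Therefore /b/ is basic and [v] is derived by intervocalic spirantization (voiced stops become fricatives between vowels).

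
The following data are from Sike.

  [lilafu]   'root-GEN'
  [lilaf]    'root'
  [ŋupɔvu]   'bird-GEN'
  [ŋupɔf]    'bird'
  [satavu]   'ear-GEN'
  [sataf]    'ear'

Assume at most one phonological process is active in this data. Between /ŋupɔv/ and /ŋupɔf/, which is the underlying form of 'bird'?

The stem for 'bird' ends in [v] in [ŋupɔvu] but [f] in [ŋupɔf].
But 'root' keeps [f] in both environments ([lilafu], [lilaf]), so there is no rule changing /f/ to [v] before the GEN suffix.
So /v/ is underlying, and a rule of word-final obstruent devoicing — voiced obstruents become voiceless word-finally — gives [f].

/ŋupɔv/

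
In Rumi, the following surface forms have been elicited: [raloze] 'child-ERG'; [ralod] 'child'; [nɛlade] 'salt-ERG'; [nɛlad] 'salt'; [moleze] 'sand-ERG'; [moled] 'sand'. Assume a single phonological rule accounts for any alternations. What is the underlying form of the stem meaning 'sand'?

'sand' shows [z] ~ [d] at the end of the stem ([moleze] vs [moled]).
If /d/ were underlying and a rule turned it into [z] before the ERG suffix, 'salt' would also alternate; but it has [d] in both [nɛlade] and [nɛlad].
So /z/ is underlying, and a rule of word-final hardening — voiced fricatives become stops word-finally — gives [d].

/molez/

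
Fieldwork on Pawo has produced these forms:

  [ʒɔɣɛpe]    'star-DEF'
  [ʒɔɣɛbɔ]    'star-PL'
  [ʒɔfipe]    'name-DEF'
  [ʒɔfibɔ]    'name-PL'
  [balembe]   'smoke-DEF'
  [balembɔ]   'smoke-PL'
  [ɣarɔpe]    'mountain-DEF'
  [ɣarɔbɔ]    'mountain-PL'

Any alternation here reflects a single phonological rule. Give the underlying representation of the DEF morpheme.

/-pe/

The DEF morpheme has two allomorphs, [-be] and [-pe].
By contrast the PL suffix keeps its initial [b] throughout — that segment must be underlying.
So the underlying form is /-pe/, and voiceless stops become voiced after a nasal.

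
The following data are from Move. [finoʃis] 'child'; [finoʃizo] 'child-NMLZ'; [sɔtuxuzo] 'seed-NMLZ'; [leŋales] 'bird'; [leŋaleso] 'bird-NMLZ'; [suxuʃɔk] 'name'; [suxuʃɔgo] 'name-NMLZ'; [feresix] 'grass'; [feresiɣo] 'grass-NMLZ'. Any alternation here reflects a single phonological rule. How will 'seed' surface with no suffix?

In [finoʃis] and [finoʃizo] the final segment of 'child' alternates: [s] ~ [z].
If /s/ were underlying and a rule turned it into [z] before the NMLZ suffix, 'bird' would also alternate; but it has [s] in both [leŋales] and [leŋaleso].
The alternation reflects word-final obstruent devoicing: voiced obstruents become voiceless word-finally. /z/ is underlying.
From [sɔtuxuzo] the stem 'seed' is /sɔtuxuz/; word-finally this yields [sɔtuxus].

[sɔtuxus]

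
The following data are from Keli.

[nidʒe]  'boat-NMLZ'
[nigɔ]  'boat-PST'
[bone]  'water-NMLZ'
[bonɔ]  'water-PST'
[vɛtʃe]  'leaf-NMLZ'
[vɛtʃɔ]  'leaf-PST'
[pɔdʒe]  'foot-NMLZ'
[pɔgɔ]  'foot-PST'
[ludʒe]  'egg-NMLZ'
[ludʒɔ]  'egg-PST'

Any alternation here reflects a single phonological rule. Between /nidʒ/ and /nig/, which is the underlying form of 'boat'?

/nig/

The root 'boat' surfaces as [nidʒe] and [nigɔ], with a stem-final [dʒ] ~ [g] alternation.
But 'egg' keeps [dʒ] in both environments ([ludʒe], [ludʒɔ]), so there is no rule changing /dʒ/ to [g] before the PST suffix.
The alternation reflects palatalization before a front vowel: /g/ becomes palato-alveolar [dʒ] before a front vowel. /g/ is underlying.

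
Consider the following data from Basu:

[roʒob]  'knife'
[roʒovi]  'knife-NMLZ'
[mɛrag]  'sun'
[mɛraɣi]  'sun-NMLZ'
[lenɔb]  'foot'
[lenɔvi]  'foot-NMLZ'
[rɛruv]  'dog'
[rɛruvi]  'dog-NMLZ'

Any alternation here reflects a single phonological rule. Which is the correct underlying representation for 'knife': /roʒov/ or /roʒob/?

The root 'knife' surfaces as [roʒob] and [roʒovi], with a stem-final [b] ~ [v] alternation.
If /v/ were underlying and a rule turned it into [b] in isolation, 'dog' would also alternate; but it has [v] in both [rɛruv] and [rɛruvi].
So /b/ is underlying, and a rule of intervocalic spirantization — voiced stops become fricatives between vowels — gives [v].

/roʒob/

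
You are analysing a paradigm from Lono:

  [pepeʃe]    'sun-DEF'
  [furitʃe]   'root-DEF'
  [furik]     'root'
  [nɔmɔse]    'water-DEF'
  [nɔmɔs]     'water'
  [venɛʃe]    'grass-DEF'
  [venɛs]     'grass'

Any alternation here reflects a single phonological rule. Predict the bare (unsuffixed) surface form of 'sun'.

'grass' shows [ʃ] ~ [s] at the end of the stem ([venɛʃe] vs [venɛs]).
But 'water' keeps [s] in both environments ([nɔmɔse], [nɔmɔs]), so there is no rule changing /s/ to [ʃ] before the DEF suffix.
The alternation reflects depalatalization: palato-alveolar /tʃ/ and /ʃ/ become [k] and [s] when no front vowel follows. /ʃ/ is underlying.
The one attested form of 'sun', [pepeʃe], shows underlying /pepeʃ/. Applying the same rule when no front vowel follows gives [pepes].

[pepes]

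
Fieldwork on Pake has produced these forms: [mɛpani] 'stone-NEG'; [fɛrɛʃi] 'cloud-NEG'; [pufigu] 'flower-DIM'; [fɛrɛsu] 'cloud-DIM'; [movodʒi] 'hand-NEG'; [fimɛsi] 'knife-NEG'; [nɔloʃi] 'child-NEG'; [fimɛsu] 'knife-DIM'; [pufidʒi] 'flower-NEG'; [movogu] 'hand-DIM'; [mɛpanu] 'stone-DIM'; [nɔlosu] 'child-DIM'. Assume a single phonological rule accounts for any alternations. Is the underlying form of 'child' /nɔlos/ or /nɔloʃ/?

/nɔloʃ/

The stem for 'child' ends in [ʃ] in [nɔloʃi] but [s] in [nɔlosu].
But 'knife' keeps [s] in both environments ([fimɛsi], [fimɛsu]), so there is no rule changing /s/ to [ʃ] before the NEG suffix.
The alternation reflects depalatalization: palato-alveolar /dʒ/ and /ʃ/ become [g] and [s] when no front vowel follows. /ʃ/ is underlying.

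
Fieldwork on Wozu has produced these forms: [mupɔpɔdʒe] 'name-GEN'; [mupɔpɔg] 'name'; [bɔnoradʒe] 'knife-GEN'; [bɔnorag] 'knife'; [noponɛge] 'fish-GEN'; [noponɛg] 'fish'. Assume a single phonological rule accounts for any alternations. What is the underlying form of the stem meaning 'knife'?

/bɔnoradʒ/

The stem for 'knife' ends in [dʒ] in [bɔnoradʒe] but [g] in [bɔnorag].
If /g/ were underlying and a rule turned it into [dʒ] before the GEN suffix, 'fish' would also alternate; but it has [g] in both [noponɛge] and [noponɛg].
The underlying segment must be /dʒ/; palato-alveolar /dʒ/ becomes [g] when no front vowel follows, yielding [g] there.
The underlying form of 'knife' is therefore /bɔnoradʒ/.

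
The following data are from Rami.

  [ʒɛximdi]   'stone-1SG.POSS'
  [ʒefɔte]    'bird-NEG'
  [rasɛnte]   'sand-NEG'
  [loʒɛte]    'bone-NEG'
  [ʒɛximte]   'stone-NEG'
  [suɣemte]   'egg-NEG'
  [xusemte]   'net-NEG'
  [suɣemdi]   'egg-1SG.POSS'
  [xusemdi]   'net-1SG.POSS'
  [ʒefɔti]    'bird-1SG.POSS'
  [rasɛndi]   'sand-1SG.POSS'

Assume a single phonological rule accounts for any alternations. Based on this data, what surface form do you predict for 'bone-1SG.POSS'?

The 1SG.POSS suffix surfaces as [-di] and [-ti], depending on the final segment of the stem.
The NEG suffix, which begins with [t], is invariant after every stem; so [t] is not altered by any rule here.
So the underlying form is /-di/, and voiced stops become voiceless after a vowel.
After 'bone', which ends in a vowel, the suffix surfaces as [-ti], giving [loʒɛti].

[loʒɛti]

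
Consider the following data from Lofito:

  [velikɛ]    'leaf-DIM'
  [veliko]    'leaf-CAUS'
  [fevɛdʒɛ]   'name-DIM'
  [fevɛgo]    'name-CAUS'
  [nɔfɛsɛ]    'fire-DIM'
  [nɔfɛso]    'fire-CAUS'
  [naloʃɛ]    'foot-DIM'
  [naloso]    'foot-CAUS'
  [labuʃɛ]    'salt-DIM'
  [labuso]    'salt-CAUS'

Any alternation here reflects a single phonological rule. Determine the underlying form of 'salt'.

The stem for 'salt' ends in [ʃ] in [labuʃɛ] but [s] in [labuso].
If /s/ were underlying and a rule turned it into [ʃ] before the DIM suffix, 'fire' would also alternate; but it has [s] in both [nɔfɛsɛ] and [nɔfɛso].
The alternation reflects depalatalization: palato-alveolar /dʒ/ and /ʃ/ become [g] and [s] when no front vowel follows. /ʃ/ is underlying.
Hence 'salt' is /labuʃ/ underlyingly.

/labuʃ/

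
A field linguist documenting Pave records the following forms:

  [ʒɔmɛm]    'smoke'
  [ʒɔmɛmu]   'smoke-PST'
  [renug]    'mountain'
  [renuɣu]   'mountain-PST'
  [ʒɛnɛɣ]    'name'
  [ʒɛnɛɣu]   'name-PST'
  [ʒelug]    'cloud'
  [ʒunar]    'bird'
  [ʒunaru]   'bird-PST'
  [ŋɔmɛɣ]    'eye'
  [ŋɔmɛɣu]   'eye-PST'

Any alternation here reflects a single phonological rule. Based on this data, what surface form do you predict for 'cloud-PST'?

In [renug] and [renuɣu] the final segment of 'mountain' alternates: [g] ~ [ɣ].
If /ɣ/ were underlying and a rule turned it into [g] in isolation, 'name' would also alternate; but it has [ɣ] in both [ʒɛnɛɣ] and [ʒɛnɛɣu].
The underlying segment must be /g/; voiced stops become fricatives between vowels, yielding [ɣ] there.
The one attested form of 'cloud', [ʒelug], shows underlying /ʒelug/. Applying the same rule between vowels gives [ʒeluɣu].

[ʒeluɣu]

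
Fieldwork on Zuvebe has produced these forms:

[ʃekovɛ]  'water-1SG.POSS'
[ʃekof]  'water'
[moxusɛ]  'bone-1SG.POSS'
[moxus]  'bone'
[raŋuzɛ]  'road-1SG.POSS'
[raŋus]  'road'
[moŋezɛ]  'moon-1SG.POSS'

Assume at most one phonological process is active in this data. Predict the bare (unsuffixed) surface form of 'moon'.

The stem for 'road' ends in [z] in [raŋuzɛ] but [s] in [raŋus].
But 'bone' keeps [s] in both environments ([moxusɛ], [moxus]), so there is no rule changing /s/ to [z] before the 1SG.POSS suffix.
So /z/ is underlying, and a rule of word-final obstruent devoicing — voiced obstruents become voiceless word-finally — gives [s].
From [moŋezɛ] the stem 'moon' is /moŋez/; word-finally this yields [moŋes].

[moŋes]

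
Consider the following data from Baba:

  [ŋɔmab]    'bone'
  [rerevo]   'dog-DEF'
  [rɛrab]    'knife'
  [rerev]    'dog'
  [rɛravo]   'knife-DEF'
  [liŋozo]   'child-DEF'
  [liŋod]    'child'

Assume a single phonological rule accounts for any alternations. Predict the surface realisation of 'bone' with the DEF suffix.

[ŋɔmavo]

In [rɛravo] and [rɛrab] the final segment of 'knife' alternates: [v] ~ [b].
The stem 'dog' ([rerevo], [rerev]) shows [v] unchanged in both environments, so [v] cannot be basic with [b] derived in isolation.
The alternation reflects intervocalic spirantization: voiced stops become fricatives between vowels. /b/ is underlying.
The one attested form of 'bone', [ŋɔmab], shows underlying /ŋɔmab/. Applying the same rule between vowels gives [ŋɔmavo].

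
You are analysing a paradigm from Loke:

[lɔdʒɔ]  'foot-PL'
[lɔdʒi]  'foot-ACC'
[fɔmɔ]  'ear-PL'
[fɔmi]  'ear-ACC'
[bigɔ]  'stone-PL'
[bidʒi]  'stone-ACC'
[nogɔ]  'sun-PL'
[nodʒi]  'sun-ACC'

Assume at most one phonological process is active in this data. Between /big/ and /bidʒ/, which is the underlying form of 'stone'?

'stone' shows [g] ~ [dʒ] at the end of the stem ([bigɔ] vs [bidʒi]).
But 'foot' keeps [dʒ] in both environments ([lɔdʒɔ], [lɔdʒi]), so there is no rule changing /dʒ/ to [g] before the PL suffix.
So /g/ is underlying, and a rule of palatalization before a front vowel — /g/ becomes palato-alveolar [dʒ] before a front vowel — gives [dʒ].

/big/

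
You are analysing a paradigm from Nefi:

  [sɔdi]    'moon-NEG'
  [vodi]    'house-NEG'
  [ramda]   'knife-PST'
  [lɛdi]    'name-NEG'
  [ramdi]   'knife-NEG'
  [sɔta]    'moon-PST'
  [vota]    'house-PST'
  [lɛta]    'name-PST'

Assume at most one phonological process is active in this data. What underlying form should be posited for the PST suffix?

The PST morpheme has two allomorphs, [-da] and [-ta].
By contrast the NEG suffix keeps its initial [d] throughout — that segment must be underlying.
The PST suffix is therefore /-ta/ underlyingly, with post-nasal voicing: voiceless stops become voiced after a nasal.

/-ta/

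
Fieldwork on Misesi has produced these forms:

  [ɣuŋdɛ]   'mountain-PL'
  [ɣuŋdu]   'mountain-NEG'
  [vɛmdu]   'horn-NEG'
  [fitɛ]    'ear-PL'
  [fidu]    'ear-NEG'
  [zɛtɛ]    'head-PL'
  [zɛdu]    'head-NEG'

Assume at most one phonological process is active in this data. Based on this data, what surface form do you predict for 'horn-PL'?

[vɛmdɛ]

The PL suffix surfaces as [-dɛ] and [-tɛ], depending on the final segment of the stem.
The NEG suffix, which begins with [d], is invariant after every stem; so [d] is not altered by any rule here.
The PL suffix is therefore /-tɛ/ underlyingly, with post-nasal voicing: voiceless stops become voiced after a nasal.
After 'horn', which ends in a nasal, the suffix surfaces as [-dɛ], giving [vɛmdɛ].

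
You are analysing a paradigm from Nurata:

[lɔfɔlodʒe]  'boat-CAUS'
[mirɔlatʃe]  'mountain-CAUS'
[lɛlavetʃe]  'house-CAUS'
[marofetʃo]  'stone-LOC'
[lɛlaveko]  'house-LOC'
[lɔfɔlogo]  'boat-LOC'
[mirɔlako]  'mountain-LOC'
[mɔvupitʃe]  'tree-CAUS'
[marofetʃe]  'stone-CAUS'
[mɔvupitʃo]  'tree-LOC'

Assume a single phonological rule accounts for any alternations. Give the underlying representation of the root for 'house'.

/lɛlavek/

In [lɛlavetʃe] and [lɛlaveko] the final segment of 'house' alternates: [tʃ] ~ [k].
But 'tree' keeps [tʃ] in both environments ([mɔvupitʃe], [mɔvupitʃo]), so there is no rule changing /tʃ/ to [k] before the LOC suffix.
So /k/ is underlying, and a rule of palatalization before a front vowel — /k/ and /g/ become palato-alveolar [tʃ] and [dʒ] before a front vowel — gives [tʃ].
So 'house' = /lɛlavek/.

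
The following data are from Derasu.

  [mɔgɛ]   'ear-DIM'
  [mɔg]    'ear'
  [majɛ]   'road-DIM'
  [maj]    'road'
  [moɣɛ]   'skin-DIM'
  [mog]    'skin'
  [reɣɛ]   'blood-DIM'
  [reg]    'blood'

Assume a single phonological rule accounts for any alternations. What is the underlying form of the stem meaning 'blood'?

'blood' shows [ɣ] ~ [g] at the end of the stem ([reɣɛ] vs [reg]).
But 'ear' keeps [g] in both environments ([mɔgɛ], [mɔg]), so there is no rule changing /g/ to [ɣ] before the DIM suffix.
The alternation reflects word-final hardening: voiced fricatives become stops word-finally. /ɣ/ is underlying.

/reɣ/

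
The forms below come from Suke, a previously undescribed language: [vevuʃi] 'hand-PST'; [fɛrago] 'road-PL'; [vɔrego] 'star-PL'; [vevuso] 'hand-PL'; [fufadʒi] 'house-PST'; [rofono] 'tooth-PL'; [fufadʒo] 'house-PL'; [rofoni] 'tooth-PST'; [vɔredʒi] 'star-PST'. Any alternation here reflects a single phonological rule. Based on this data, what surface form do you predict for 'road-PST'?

[fɛradʒi]

'star' shows [dʒ] ~ [g] at the end of the stem ([vɔredʒi] vs [vɔrego]).
The stem 'house' ([fufadʒi], [fufadʒo]) shows [dʒ] unchanged in both environments, so [dʒ] cannot be basic with [g] derived before the PL suffix.
So /g/ is underlying, and a rule of palatalization before a front vowel — /g/ and /s/ become palato-alveolar [dʒ] and [ʃ] before a front vowel — gives [dʒ].
The one attested form of 'road', [fɛrago], shows underlying /fɛrag/. Applying the same rule before a front vowel gives [fɛradʒi].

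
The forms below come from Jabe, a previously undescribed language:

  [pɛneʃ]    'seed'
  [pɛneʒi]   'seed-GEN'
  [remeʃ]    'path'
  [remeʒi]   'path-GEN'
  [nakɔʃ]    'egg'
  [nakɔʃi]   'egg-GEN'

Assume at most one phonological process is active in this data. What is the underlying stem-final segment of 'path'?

/ʒ/

The root 'path' surfaces as [remeʃ] and [remeʒi], with a stem-final [ʃ] ~ [ʒ] alternation.
Compare 'egg', with invariant [ʃ] in [nakɔʃ] and [nakɔʃi]: an analysis with underlying /ʃ/ and a rule producing [ʒ] before the GEN suffix would wrongly predict alternation here too.
The underlying segment must be /ʒ/; voiced obstruents become voiceless word-finally, yielding [ʃ] there.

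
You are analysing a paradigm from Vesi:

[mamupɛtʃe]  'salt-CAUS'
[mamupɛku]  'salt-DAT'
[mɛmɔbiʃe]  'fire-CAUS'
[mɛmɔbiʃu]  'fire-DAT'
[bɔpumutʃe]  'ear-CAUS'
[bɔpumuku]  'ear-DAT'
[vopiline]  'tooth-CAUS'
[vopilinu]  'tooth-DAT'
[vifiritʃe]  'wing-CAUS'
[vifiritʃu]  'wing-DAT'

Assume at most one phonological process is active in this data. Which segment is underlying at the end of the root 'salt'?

/k/

In [mamupɛtʃe] and [mamupɛku] the final segment of 'salt' alternates: [tʃ] ~ [k].
If /tʃ/ were underlying and a rule turned it into [k] before the DAT suffix, 'wing' would also alternate; but it has [tʃ] in both [vifiritʃe] and [vifiritʃu].
The underlying segment must be /k/; /k/ becomes palato-alveolar [tʃ] before a front vowel, yielding [tʃ] there.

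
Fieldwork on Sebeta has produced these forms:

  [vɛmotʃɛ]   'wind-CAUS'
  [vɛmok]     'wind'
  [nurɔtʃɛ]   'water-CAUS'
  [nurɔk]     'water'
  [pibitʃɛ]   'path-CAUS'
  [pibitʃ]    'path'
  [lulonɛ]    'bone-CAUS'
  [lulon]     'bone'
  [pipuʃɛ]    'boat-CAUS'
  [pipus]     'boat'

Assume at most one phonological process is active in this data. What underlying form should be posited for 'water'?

/nurɔk/

'water' shows [tʃ] ~ [k] at the end of the stem ([nurɔtʃɛ] vs [nurɔk]).
If /tʃ/ were underlying and a rule turned it into [k] in isolation, 'path' would also alternate; but it has [tʃ] in both [pibitʃɛ] and [pibitʃ].
The underlying segment must be /k/; /k/ and /s/ become palato-alveolar [tʃ] and [ʃ] before a front vowel, yielding [tʃ] there.
Hence 'water' is /nurɔk/ underlyingly.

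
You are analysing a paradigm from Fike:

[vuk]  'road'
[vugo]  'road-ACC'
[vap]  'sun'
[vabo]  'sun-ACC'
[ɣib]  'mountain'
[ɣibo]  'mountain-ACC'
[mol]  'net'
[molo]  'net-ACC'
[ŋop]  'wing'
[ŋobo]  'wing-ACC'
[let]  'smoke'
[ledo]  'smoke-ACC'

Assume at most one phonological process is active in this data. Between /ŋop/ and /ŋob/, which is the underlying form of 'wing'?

/ŋop/

The stem for 'wing' ends in [p] in [ŋop] but [b] in [ŋobo].
If /b/ were underlying and a rule turned it into [p] in isolation, 'mountain' would also alternate; but it has [b] in both [ɣib] and [ɣibo].
The alternation reflects intervocalic voicing: voiceless stops become voiced between vowels. /p/ is underlying.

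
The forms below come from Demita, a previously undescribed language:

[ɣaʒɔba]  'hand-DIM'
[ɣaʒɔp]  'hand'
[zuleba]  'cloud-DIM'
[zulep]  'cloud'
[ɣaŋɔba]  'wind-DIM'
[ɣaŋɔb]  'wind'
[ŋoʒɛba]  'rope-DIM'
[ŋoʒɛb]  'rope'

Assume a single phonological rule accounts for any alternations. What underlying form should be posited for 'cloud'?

/zulep/

'cloud' shows [b] ~ [p] at the end of the stem ([zuleba] vs [zulep]).
If /b/ were underlying and a rule turned it into [p] in isolation, 'wind' would also alternate; but it has [b] in both [ɣaŋɔba] and [ɣaŋɔb].
The alternation reflects intervocalic voicing: voiceless stops become voiced between vowels. /p/ is underlying.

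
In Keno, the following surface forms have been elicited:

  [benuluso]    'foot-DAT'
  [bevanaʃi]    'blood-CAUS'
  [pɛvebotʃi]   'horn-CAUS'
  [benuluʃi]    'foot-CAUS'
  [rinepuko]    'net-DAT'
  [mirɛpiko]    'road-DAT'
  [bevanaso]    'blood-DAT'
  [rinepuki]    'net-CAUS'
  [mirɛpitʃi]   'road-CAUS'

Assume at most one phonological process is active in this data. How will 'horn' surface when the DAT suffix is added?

[pɛveboko]

The root 'road' surfaces as [mirɛpiko] and [mirɛpitʃi], with a stem-final [k] ~ [tʃ] alternation.
But 'net' keeps [k] in both environments ([rinepuko], [rinepuki]), so there is no rule changing /k/ to [tʃ] before the CAUS suffix.
The alternation reflects depalatalization: palato-alveolar /tʃ/ and /ʃ/ become [k] and [s] when no front vowel follows. /tʃ/ is underlying.
From [pɛvebotʃi] the stem 'horn' is /pɛvebotʃ/; when no front vowel follows this yields [pɛveboko].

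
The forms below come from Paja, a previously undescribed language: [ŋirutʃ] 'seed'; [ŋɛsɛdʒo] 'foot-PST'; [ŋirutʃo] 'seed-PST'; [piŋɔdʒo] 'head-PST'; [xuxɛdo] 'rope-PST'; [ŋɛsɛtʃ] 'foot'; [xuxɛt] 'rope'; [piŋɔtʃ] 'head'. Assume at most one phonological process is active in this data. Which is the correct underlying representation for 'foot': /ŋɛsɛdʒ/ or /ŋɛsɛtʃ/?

/ŋɛsɛdʒ/

'foot' shows [tʃ] ~ [dʒ] at the end of the stem ([ŋɛsɛtʃ] vs [ŋɛsɛdʒo]).
If /tʃ/ were underlying and a rule turned it into [dʒ] before the PST suffix, 'seed' would also alternate; but it has [tʃ] in both [ŋirutʃ] and [ŋirutʃo].
The underlying segment must be /dʒ/; voiced obstruents become voiceless word-finally, yielding [tʃ] there.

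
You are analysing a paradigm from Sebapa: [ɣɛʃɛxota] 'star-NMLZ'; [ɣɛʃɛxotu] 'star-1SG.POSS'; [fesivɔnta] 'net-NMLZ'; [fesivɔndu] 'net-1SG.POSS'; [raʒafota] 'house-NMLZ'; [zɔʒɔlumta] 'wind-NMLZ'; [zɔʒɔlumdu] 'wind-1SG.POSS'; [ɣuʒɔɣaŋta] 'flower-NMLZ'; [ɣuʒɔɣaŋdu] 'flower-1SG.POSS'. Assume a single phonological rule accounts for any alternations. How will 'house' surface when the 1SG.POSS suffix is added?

[raʒafotu]

The 1SG.POSS morpheme has two allomorphs, [-du] and [-tu].
By contrast the NMLZ suffix keeps its initial [t] throughout — that segment must be underlying.
The 1SG.POSS suffix is therefore /-du/ underlyingly, with post-vocalic devoicing: voiced stops become voiceless after a vowel.
After 'house', which ends in a vowel, the suffix surfaces as [-tu], giving [raʒafotu].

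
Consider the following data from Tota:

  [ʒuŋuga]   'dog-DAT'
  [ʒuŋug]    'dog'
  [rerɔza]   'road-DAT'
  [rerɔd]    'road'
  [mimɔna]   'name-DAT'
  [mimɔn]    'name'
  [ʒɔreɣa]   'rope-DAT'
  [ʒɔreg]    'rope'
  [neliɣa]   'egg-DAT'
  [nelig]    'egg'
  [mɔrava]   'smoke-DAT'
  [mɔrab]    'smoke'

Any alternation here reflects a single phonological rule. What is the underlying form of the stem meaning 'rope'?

The stem for 'rope' ends in [ɣ] in [ʒɔreɣa] but [g] in [ʒɔreg].
Compare 'dog', with invariant [g] in [ʒuŋuga] and [ʒuŋug]: an analysis with underlying /g/ and a rule producing [ɣ] before the DAT suffix would wrongly predict alternation here too.
The underlying segment must be /ɣ/; voiced fricatives become stops word-finally, yielding [g] there.
The underlying form of 'rope' is therefore /ʒɔreɣ/.

/ʒɔreɣ/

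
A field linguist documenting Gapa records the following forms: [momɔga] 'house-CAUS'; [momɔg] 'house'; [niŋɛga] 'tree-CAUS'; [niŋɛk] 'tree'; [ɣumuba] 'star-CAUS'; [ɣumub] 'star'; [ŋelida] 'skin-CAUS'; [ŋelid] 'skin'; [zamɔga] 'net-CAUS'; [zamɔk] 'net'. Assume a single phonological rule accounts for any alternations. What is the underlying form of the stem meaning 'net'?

'net' shows [g] ~ [k] at the end of the stem ([zamɔga] vs [zamɔk]).
If /g/ were underlying and a rule turned it into [k] in isolation, 'house' would also alternate; but it has [g] in both [momɔga] and [momɔg].
The underlying segment must be /k/; voiceless stops become voiced between vowels, yielding [g] there.
The underlying form of 'net' is therefore /zamɔk/.

/zamɔk/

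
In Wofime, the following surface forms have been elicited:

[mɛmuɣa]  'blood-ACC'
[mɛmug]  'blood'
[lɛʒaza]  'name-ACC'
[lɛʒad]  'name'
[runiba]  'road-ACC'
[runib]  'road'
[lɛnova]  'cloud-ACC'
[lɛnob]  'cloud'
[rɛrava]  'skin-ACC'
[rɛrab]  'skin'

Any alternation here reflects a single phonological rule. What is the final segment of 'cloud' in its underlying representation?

The stem for 'cloud' ends in [v] in [lɛnova] but [b] in [lɛnob].
If /b/ were underlying and a rule turned it into [v] before the ACC suffix, 'road' would also alternate; but it has [b] in both [runiba] and [runib].
So /v/ is underlying, and a rule of word-final hardening — voiced fricatives become stops word-finally — gives [b].

/v/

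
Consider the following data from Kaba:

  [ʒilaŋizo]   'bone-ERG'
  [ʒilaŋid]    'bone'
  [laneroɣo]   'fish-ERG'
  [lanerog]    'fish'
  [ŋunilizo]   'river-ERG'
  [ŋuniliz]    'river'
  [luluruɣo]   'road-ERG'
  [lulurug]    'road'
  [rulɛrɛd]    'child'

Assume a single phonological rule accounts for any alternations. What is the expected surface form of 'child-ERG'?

[rulɛrɛzo]

In [ʒilaŋizo] and [ʒilaŋid] the final segment of 'bone' alternates: [z] ~ [d].
The stem 'river' ([ŋunilizo], [ŋuniliz]) shows [z] unchanged in both environments, so [z] cannot be basic with [d] derived in isolation.
The underlying segment must be /d/; voiced stops become fricatives between vowels, yielding [z] there.
The one attested form of 'child', [rulɛrɛd], shows underlying /rulɛrɛd/. Applying the same rule between vowels gives [rulɛrɛzo].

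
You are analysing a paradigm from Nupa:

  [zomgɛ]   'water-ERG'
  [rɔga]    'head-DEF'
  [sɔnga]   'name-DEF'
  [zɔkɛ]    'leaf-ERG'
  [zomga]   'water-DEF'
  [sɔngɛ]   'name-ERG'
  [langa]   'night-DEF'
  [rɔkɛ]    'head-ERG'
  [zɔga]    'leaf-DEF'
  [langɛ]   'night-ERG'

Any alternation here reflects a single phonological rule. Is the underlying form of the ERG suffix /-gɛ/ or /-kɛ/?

The ERG suffix surfaces as [-gɛ] and [-kɛ], depending on the final segment of the stem.
By contrast the DEF suffix keeps its initial [g] throughout — that segment must be underlying.
So the underlying form is /-kɛ/, and voiceless stops become voiced after a nasal.

/-kɛ/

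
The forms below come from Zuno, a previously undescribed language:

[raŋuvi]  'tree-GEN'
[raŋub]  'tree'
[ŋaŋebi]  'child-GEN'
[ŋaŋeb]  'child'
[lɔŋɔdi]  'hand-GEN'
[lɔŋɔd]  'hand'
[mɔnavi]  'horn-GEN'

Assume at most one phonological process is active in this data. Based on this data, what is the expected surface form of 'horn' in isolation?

'tree' shows [v] ~ [b] at the end of the stem ([raŋuvi] vs [raŋub]).
The stem 'child' ([ŋaŋebi], [ŋaŋeb]) shows [b] unchanged in both environments, so [b] cannot be basic with [v] derived before the GEN suffix.
The underlying segment must be /v/; voiced fricatives become stops word-finally, yielding [b] there.
The one attested form of 'horn', [mɔnavi], shows underlying /mɔnav/. Applying the same rule word-finally gives [mɔnab].

[mɔnab]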